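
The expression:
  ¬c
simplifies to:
¬c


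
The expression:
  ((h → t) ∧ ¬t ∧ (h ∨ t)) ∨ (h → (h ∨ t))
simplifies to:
True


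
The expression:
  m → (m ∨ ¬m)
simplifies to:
True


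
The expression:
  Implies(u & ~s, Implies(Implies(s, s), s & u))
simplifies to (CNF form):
s | ~u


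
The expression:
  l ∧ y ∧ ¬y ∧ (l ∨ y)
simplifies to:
False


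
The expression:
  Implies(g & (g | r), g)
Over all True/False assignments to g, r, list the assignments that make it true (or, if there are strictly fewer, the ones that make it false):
is always true.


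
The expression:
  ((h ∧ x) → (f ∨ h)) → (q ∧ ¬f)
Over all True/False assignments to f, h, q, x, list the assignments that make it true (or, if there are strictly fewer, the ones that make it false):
is true only for:
  f=False, h=False, q=True, x=False;
  f=False, h=False, q=True, x=True;
  f=False, h=True, q=True, x=False;
  f=False, h=True, q=True, x=True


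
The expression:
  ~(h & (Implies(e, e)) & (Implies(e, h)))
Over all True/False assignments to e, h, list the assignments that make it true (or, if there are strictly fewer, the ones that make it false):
is true only for:
  e=False, h=False;
  e=True, h=False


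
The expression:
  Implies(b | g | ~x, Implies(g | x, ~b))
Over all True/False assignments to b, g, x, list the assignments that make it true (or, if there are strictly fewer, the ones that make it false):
is false only for:
  b=True, g=False, x=True;
  b=True, g=True, x=False;
  b=True, g=True, x=True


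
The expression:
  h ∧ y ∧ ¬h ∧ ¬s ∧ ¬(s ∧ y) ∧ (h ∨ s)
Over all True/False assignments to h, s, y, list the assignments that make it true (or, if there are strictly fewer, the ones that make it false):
is never true.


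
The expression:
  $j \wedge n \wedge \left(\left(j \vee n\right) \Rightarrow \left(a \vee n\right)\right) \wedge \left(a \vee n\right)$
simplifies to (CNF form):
$j \wedge n$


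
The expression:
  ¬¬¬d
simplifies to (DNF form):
¬d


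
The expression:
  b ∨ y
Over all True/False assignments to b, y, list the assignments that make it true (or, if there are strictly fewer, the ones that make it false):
is false only for:
  b=False, y=False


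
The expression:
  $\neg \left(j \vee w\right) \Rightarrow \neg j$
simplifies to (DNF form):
$\text{True}$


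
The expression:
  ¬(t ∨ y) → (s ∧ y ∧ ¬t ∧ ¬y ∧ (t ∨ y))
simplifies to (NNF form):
t ∨ y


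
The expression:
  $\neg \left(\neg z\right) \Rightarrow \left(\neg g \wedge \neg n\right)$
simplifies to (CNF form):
$\left(\neg g \vee \neg z\right) \wedge \left(\neg n \vee \neg z\right)$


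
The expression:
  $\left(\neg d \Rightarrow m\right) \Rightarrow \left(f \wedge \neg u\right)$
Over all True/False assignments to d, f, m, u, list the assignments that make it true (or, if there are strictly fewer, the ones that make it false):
is true only for:
  d=False, f=False, m=False, u=False;
  d=False, f=False, m=False, u=True;
  d=False, f=True, m=False, u=False;
  d=False, f=True, m=False, u=True;
  d=False, f=True, m=True, u=False;
  d=True, f=True, m=False, u=False;
  d=True, f=True, m=True, u=False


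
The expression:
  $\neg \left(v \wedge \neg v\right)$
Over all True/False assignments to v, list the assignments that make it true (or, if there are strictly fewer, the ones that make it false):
is always true.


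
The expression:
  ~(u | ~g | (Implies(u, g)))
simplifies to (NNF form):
False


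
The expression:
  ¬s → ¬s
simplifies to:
True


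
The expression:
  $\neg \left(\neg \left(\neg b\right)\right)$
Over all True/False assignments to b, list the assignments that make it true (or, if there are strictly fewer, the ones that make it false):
is true only for:
  b=False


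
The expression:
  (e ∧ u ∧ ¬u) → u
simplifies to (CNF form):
True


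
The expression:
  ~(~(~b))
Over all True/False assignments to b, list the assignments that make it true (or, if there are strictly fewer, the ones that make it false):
is true only for:
  b=False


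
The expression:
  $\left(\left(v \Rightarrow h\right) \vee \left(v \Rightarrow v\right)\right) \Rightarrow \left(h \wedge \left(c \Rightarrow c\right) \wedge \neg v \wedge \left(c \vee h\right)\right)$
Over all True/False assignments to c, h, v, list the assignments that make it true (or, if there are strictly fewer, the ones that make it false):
is true only for:
  c=False, h=True, v=False;
  c=True, h=True, v=False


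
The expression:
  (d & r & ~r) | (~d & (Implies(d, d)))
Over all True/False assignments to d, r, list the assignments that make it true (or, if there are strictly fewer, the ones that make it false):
is true only for:
  d=False, r=False;
  d=False, r=True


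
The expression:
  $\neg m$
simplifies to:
$\neg m$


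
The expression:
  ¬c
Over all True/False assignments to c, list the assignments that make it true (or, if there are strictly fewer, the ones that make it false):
is true only for:
  c=False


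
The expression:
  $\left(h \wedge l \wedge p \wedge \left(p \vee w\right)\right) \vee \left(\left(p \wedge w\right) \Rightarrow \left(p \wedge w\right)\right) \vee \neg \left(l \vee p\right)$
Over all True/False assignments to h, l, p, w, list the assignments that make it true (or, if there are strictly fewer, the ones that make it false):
is always true.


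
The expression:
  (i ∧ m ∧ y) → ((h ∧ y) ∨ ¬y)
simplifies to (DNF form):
h ∨ ¬i ∨ ¬m ∨ ¬y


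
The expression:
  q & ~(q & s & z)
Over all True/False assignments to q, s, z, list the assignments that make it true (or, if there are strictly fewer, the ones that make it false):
is true only for:
  q=True, s=False, z=False;
  q=True, s=False, z=True;
  q=True, s=True, z=False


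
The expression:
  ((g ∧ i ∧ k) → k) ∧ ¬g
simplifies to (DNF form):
¬g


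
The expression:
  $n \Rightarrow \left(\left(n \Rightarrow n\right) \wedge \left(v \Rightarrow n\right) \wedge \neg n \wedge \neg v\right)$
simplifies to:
$\neg n$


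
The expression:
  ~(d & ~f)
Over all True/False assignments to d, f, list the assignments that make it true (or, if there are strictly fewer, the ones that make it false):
is false only for:
  d=True, f=False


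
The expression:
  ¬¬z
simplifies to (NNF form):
z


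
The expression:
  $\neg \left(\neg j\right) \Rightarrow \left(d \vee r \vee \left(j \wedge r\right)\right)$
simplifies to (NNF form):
$d \vee r \vee \neg j$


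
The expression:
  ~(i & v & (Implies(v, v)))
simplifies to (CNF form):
~i | ~v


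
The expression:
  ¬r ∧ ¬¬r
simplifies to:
False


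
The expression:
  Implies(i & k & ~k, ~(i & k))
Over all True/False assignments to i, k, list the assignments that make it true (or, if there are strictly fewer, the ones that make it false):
is always true.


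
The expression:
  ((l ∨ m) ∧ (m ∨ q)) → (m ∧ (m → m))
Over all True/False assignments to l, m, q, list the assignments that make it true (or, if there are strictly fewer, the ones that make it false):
is false only for:
  l=True, m=False, q=True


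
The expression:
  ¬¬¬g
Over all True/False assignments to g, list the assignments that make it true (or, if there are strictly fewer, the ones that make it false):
is true only for:
  g=False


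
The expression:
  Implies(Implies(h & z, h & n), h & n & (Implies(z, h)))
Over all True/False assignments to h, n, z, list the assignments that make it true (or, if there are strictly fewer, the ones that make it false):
is true only for:
  h=True, n=False, z=True;
  h=True, n=True, z=False;
  h=True, n=True, z=True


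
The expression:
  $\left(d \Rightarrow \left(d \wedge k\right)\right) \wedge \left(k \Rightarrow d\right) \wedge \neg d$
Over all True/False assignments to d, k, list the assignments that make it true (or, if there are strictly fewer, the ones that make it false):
is true only for:
  d=False, k=False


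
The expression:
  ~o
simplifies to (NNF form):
~o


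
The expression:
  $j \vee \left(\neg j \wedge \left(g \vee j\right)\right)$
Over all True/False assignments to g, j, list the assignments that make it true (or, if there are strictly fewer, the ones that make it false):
is false only for:
  g=False, j=False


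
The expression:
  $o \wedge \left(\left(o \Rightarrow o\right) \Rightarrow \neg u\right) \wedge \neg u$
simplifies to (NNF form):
$o \wedge \neg u$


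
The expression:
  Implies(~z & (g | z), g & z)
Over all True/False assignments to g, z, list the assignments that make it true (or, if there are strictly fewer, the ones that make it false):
is false only for:
  g=True, z=False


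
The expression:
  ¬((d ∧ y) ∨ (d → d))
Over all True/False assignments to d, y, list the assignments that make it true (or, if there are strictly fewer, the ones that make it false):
is never true.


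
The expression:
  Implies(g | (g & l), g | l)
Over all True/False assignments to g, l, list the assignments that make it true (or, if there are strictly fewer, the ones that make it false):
is always true.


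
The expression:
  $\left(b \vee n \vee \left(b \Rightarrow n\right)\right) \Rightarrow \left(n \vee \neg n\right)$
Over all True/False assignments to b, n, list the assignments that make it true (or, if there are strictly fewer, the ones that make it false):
is always true.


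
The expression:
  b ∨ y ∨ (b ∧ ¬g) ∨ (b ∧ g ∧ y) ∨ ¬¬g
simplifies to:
b ∨ g ∨ y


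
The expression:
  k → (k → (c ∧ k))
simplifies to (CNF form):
c ∨ ¬k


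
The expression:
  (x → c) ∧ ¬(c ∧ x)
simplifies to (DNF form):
¬x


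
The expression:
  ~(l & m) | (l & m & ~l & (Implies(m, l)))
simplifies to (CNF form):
~l | ~m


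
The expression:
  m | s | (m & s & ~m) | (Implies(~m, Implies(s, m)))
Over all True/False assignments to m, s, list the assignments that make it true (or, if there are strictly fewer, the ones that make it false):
is always true.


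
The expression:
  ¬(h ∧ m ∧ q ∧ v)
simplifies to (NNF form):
¬h ∨ ¬m ∨ ¬q ∨ ¬v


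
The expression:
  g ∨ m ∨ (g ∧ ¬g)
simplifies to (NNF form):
g ∨ m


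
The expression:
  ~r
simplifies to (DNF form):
~r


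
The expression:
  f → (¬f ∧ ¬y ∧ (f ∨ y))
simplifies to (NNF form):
¬f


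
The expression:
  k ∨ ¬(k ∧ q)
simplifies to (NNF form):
True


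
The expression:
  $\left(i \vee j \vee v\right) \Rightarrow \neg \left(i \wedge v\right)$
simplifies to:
$\neg i \vee \neg v$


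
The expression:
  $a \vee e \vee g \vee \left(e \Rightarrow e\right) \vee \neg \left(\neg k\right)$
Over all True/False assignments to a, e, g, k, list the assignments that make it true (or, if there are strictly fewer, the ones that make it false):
is always true.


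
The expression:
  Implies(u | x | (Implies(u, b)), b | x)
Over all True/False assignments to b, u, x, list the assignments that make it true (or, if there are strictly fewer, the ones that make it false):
is false only for:
  b=False, u=False, x=False;
  b=False, u=True, x=False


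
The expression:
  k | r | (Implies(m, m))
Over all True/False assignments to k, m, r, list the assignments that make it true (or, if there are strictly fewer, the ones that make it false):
is always true.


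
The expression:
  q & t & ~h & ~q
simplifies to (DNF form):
False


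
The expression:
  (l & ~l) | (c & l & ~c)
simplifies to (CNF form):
False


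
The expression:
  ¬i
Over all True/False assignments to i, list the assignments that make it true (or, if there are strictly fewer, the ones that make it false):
is true only for:
  i=False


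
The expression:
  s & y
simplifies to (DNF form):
s & y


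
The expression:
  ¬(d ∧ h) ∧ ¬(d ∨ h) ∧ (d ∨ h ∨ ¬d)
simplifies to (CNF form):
¬d ∧ ¬h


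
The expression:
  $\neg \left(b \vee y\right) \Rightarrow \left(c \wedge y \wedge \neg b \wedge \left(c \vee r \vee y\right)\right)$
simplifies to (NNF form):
$b \vee y$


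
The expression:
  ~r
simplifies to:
~r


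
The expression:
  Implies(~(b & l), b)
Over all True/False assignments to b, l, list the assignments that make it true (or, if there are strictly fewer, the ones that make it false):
is true only for:
  b=True, l=False;
  b=True, l=True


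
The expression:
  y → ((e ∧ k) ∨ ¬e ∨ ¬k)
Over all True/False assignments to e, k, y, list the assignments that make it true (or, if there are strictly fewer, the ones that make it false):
is always true.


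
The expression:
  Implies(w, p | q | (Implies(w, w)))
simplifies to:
True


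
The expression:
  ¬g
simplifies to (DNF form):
¬g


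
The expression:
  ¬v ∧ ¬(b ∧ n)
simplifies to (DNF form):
(¬b ∧ ¬v) ∨ (¬n ∧ ¬v)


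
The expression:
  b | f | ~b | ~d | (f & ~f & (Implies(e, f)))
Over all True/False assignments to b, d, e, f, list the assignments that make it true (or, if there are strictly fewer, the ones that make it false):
is always true.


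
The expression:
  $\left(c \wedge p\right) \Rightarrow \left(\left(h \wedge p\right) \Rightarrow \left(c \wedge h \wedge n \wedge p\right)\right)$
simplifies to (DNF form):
$n \vee \neg c \vee \neg h \vee \neg p$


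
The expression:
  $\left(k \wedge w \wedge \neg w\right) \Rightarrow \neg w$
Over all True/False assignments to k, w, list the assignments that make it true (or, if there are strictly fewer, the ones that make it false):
is always true.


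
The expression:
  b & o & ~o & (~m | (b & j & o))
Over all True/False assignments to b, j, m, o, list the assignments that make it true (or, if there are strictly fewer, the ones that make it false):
is never true.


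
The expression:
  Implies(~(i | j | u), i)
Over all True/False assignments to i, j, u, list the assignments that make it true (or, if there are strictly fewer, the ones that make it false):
is false only for:
  i=False, j=False, u=False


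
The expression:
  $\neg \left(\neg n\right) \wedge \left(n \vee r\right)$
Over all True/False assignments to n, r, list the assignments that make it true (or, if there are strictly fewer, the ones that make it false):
is true only for:
  n=True, r=False;
  n=True, r=True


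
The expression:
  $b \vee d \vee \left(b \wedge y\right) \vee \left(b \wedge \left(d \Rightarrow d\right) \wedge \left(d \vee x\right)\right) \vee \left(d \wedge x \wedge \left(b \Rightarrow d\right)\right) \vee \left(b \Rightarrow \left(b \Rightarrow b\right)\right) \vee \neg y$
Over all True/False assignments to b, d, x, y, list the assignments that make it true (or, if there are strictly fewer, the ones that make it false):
is always true.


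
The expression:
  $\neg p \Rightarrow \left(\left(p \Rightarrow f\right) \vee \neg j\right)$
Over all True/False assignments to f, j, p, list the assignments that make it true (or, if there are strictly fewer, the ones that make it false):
is always true.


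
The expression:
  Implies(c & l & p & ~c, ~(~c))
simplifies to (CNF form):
True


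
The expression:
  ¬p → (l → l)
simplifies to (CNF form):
True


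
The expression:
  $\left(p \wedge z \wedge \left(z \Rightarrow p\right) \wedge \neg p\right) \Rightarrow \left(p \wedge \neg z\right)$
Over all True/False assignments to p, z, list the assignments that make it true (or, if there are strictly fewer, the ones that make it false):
is always true.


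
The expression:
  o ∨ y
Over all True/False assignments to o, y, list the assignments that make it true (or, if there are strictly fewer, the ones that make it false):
is false only for:
  o=False, y=False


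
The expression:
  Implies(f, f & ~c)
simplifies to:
~c | ~f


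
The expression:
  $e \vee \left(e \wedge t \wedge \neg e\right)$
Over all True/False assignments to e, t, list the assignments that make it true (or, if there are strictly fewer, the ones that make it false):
is true only for:
  e=True, t=False;
  e=True, t=True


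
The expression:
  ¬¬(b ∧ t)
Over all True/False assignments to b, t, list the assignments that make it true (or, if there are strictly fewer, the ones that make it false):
is true only for:
  b=True, t=True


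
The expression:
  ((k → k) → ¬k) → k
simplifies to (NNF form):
k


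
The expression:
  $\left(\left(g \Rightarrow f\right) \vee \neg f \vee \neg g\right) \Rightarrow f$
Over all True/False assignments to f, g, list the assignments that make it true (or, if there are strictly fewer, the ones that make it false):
is true only for:
  f=True, g=False;
  f=True, g=True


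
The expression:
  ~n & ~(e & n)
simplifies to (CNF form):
~n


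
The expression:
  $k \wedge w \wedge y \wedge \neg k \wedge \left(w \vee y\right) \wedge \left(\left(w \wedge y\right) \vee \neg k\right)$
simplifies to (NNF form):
$\text{False}$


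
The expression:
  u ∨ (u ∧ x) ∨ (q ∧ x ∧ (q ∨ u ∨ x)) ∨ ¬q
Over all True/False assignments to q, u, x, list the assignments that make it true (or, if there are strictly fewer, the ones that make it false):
is false only for:
  q=True, u=False, x=False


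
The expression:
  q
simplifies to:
q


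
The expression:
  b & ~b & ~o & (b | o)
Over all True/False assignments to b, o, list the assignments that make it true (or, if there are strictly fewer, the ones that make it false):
is never true.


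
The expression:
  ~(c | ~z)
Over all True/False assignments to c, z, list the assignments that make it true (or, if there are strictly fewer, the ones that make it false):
is true only for:
  c=False, z=True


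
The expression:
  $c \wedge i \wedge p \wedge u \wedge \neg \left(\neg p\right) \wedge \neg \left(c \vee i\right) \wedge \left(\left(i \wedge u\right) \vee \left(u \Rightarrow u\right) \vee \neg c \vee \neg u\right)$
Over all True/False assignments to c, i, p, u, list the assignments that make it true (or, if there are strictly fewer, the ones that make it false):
is never true.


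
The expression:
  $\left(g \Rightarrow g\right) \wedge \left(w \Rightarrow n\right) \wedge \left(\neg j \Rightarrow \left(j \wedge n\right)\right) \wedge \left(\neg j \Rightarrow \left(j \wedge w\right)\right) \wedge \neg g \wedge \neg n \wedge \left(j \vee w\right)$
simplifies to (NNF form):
$j \wedge \neg g \wedge \neg n \wedge \neg w$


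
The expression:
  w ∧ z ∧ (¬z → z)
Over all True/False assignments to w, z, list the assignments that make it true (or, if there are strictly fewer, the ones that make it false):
is true only for:
  w=True, z=True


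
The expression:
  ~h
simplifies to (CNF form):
~h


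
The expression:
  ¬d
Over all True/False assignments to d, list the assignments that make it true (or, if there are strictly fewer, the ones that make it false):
is true only for:
  d=False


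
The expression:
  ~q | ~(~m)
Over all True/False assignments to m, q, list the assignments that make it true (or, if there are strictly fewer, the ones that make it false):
is false only for:
  m=False, q=True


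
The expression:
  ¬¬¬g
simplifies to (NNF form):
¬g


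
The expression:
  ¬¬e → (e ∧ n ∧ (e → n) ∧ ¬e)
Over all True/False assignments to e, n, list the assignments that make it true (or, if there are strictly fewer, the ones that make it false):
is true only for:
  e=False, n=False;
  e=False, n=True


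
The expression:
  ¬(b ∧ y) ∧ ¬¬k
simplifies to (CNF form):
k ∧ (¬b ∨ ¬y)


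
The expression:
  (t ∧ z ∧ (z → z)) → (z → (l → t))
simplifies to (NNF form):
True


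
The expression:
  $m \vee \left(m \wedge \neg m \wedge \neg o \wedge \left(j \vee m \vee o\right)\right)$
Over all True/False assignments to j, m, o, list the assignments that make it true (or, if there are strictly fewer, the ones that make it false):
is true only for:
  j=False, m=True, o=False;
  j=False, m=True, o=True;
  j=True, m=True, o=False;
  j=True, m=True, o=True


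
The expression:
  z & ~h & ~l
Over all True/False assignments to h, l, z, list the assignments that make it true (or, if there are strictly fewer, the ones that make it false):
is true only for:
  h=False, l=False, z=True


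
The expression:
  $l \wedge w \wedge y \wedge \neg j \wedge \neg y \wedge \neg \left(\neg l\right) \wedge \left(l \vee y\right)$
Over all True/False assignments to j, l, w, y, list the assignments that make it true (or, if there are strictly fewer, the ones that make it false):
is never true.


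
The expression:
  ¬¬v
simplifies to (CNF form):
v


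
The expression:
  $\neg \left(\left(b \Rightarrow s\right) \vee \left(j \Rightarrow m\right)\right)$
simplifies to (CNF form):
$b \wedge j \wedge \neg m \wedge \neg s$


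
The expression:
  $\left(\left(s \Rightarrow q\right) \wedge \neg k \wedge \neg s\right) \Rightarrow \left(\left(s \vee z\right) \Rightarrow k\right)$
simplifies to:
$k \vee s \vee \neg z$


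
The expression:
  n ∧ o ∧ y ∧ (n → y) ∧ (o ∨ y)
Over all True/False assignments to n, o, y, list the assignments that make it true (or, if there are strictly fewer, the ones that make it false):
is true only for:
  n=True, o=True, y=True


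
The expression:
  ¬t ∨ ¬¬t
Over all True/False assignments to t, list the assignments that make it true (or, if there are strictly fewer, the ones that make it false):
is always true.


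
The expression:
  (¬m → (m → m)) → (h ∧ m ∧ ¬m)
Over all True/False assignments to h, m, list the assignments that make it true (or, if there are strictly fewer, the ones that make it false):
is never true.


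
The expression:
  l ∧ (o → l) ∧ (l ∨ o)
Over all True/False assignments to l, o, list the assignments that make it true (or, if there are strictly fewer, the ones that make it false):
is true only for:
  l=True, o=False;
  l=True, o=True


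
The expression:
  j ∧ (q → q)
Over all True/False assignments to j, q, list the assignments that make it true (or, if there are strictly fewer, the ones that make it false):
is true only for:
  j=True, q=False;
  j=True, q=True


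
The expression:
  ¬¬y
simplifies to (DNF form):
y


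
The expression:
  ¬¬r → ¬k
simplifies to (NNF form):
¬k ∨ ¬r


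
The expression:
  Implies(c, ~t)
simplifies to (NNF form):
~c | ~t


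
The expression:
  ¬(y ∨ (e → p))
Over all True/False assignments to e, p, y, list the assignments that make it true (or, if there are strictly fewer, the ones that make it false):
is true only for:
  e=True, p=False, y=False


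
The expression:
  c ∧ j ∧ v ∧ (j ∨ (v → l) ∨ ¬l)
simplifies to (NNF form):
c ∧ j ∧ v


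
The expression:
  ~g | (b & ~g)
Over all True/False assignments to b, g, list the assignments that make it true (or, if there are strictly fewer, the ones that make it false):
is true only for:
  b=False, g=False;
  b=True, g=False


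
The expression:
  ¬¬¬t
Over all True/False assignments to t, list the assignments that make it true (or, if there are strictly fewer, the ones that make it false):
is true only for:
  t=False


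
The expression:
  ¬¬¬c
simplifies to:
¬c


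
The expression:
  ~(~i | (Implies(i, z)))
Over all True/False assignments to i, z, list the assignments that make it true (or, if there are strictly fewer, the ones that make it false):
is true only for:
  i=True, z=False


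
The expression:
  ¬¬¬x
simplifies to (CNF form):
¬x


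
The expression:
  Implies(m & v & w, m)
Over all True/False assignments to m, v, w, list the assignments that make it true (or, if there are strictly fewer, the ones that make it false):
is always true.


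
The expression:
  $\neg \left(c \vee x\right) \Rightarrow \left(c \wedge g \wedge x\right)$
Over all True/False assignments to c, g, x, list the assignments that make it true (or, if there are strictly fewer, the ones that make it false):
is false only for:
  c=False, g=False, x=False;
  c=False, g=True, x=False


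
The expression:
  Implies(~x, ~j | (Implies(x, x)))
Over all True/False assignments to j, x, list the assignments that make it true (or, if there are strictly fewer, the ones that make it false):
is always true.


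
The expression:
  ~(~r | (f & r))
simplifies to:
r & ~f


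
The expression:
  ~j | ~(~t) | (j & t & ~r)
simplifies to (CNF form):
t | ~j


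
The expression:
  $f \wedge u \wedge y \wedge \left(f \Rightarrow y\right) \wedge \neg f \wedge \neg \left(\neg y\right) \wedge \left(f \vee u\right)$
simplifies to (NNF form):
$\text{False}$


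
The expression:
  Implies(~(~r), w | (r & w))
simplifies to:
w | ~r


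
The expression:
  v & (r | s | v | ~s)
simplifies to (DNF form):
v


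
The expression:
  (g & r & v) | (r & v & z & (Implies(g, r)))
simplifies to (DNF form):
(g & r & v) | (r & v & z)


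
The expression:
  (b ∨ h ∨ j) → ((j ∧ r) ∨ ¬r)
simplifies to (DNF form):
j ∨ (¬b ∧ ¬h) ∨ ¬r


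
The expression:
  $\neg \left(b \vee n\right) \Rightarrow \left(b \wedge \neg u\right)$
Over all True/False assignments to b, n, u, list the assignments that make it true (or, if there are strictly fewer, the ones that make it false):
is false only for:
  b=False, n=False, u=False;
  b=False, n=False, u=True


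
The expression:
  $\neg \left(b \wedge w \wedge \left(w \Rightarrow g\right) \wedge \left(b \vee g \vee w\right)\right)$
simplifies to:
$\neg b \vee \neg g \vee \neg w$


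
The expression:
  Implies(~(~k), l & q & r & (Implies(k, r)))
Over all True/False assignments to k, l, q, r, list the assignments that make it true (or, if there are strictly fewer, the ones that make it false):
is false only for:
  k=True, l=False, q=False, r=False;
  k=True, l=False, q=False, r=True;
  k=True, l=False, q=True, r=False;
  k=True, l=False, q=True, r=True;
  k=True, l=True, q=False, r=False;
  k=True, l=True, q=False, r=True;
  k=True, l=True, q=True, r=False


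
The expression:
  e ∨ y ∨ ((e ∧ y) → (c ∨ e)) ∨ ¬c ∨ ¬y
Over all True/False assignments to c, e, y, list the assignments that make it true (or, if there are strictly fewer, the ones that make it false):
is always true.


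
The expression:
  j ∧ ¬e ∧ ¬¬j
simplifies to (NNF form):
j ∧ ¬e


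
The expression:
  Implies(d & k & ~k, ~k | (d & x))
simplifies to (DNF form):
True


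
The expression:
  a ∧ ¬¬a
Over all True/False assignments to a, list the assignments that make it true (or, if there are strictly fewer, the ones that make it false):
is true only for:
  a=True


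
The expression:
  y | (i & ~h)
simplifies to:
y | (i & ~h)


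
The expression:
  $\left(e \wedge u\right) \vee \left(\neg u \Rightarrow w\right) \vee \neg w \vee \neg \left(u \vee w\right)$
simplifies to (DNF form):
$\text{True}$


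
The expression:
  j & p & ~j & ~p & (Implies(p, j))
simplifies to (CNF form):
False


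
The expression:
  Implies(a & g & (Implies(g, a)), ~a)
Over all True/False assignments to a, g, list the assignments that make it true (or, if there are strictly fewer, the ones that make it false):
is false only for:
  a=True, g=True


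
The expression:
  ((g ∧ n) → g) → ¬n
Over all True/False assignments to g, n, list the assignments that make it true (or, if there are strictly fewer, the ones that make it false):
is true only for:
  g=False, n=False;
  g=True, n=False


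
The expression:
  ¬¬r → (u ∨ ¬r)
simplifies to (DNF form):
u ∨ ¬r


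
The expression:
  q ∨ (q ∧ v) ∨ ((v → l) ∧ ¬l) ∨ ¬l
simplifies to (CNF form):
q ∨ ¬l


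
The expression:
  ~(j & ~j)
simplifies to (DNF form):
True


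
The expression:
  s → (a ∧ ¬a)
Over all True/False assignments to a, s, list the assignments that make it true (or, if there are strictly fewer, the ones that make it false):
is true only for:
  a=False, s=False;
  a=True, s=False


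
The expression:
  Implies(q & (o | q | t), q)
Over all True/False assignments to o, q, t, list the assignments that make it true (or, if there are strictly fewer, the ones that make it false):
is always true.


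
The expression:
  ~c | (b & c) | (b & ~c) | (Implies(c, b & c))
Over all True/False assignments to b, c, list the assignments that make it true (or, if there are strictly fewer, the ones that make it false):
is false only for:
  b=False, c=True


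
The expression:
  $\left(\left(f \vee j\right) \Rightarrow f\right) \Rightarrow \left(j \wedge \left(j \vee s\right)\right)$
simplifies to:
$j$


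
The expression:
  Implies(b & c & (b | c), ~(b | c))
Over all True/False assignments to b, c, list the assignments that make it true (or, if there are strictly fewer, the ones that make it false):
is false only for:
  b=True, c=True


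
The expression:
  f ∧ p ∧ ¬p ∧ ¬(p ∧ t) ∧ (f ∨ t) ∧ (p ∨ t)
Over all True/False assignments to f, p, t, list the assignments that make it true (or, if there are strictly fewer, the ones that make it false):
is never true.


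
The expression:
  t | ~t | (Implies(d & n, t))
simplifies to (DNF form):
True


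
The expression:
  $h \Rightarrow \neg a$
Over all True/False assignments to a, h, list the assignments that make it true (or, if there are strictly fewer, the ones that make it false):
is false only for:
  a=True, h=True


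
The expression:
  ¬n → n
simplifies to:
n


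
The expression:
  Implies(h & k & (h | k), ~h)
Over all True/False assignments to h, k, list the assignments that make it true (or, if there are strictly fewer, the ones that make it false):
is false only for:
  h=True, k=True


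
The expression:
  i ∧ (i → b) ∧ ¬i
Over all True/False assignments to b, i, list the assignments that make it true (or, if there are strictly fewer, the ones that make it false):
is never true.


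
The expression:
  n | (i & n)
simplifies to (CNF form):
n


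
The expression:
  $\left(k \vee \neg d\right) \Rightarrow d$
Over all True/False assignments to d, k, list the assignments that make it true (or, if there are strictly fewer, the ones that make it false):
is true only for:
  d=True, k=False;
  d=True, k=True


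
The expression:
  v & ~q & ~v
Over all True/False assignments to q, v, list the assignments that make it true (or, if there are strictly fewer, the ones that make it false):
is never true.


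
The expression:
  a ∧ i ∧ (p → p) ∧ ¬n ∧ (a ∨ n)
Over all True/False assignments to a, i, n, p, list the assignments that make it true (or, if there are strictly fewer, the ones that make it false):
is true only for:
  a=True, i=True, n=False, p=False;
  a=True, i=True, n=False, p=True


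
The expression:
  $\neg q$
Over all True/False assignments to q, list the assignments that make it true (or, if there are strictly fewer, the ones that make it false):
is true only for:
  q=False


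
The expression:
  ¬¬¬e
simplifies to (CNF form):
¬e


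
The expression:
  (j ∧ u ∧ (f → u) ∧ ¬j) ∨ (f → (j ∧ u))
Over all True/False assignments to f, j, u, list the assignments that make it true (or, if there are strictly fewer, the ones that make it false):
is false only for:
  f=True, j=False, u=False;
  f=True, j=False, u=True;
  f=True, j=True, u=False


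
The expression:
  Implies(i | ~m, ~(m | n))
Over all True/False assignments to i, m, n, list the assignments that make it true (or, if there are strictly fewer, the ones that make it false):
is true only for:
  i=False, m=False, n=False;
  i=False, m=True, n=False;
  i=False, m=True, n=True;
  i=True, m=False, n=False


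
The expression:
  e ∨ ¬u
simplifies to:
e ∨ ¬u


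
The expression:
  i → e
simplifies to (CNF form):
e ∨ ¬i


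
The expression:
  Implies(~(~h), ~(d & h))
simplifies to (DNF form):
~d | ~h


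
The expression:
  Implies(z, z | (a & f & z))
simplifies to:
True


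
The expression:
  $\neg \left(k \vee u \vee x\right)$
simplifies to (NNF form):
$\neg k \wedge \neg u \wedge \neg x$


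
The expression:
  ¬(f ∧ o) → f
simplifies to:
f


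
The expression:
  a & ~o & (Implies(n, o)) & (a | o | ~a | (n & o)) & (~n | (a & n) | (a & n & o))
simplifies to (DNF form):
a & ~n & ~o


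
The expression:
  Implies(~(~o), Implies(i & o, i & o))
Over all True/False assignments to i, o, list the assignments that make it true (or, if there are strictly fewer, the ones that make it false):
is always true.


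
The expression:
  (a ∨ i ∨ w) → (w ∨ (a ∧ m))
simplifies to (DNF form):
w ∨ (a ∧ m) ∨ (¬a ∧ ¬i)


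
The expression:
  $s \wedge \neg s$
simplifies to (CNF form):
$\text{False}$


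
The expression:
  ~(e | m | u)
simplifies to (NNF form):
~e & ~m & ~u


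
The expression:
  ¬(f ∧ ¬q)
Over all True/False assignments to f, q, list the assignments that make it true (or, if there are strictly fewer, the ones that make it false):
is false only for:
  f=True, q=False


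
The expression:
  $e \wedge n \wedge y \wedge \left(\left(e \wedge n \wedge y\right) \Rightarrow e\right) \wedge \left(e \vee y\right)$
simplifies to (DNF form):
$e \wedge n \wedge y$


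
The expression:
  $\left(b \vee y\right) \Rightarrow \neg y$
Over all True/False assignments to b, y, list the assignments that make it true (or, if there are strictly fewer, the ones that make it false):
is true only for:
  b=False, y=False;
  b=True, y=False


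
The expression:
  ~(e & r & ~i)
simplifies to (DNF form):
i | ~e | ~r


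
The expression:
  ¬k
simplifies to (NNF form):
¬k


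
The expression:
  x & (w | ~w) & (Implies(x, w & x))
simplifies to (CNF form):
w & x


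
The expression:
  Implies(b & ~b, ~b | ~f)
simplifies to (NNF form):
True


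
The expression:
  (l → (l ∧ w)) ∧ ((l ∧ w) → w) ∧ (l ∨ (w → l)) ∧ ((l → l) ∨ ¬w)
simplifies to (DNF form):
(l ∧ w) ∨ (¬l ∧ ¬w)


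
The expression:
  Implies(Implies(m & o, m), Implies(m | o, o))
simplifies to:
o | ~m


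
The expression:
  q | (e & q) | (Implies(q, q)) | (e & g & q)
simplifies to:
True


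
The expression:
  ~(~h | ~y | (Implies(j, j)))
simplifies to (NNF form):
False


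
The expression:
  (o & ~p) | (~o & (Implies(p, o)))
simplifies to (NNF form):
~p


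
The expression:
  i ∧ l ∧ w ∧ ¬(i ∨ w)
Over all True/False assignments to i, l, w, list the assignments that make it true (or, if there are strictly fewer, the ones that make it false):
is never true.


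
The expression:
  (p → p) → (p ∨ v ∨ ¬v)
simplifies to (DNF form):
True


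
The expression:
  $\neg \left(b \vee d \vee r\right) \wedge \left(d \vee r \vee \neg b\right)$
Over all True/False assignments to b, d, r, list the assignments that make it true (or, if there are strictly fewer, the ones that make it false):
is true only for:
  b=False, d=False, r=False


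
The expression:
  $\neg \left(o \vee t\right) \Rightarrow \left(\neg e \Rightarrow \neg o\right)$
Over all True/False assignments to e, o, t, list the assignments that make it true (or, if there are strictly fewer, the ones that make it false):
is always true.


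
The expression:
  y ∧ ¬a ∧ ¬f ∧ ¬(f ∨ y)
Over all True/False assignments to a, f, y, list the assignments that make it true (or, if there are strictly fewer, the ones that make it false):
is never true.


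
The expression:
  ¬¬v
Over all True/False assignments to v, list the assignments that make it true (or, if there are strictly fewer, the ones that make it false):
is true only for:
  v=True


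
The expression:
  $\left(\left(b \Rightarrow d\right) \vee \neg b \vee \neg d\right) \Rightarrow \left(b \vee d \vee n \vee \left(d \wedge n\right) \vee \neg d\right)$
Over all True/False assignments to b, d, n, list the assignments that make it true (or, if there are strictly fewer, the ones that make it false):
is always true.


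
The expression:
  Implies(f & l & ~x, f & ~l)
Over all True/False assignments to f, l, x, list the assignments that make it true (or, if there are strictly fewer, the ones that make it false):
is false only for:
  f=True, l=True, x=False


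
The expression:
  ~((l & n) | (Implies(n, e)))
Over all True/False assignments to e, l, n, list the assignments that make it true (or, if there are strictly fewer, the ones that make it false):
is true only for:
  e=False, l=False, n=True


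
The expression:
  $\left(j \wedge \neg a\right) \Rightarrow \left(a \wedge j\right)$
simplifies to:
$a \vee \neg j$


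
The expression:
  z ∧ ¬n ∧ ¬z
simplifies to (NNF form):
False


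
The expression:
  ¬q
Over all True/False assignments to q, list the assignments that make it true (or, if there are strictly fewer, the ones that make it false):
is true only for:
  q=False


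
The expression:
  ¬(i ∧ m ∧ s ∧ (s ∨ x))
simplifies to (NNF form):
¬i ∨ ¬m ∨ ¬s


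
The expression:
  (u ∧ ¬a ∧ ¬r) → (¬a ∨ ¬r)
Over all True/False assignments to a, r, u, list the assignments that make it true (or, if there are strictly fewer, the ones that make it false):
is always true.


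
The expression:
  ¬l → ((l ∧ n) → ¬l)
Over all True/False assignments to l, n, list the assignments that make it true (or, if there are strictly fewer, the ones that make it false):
is always true.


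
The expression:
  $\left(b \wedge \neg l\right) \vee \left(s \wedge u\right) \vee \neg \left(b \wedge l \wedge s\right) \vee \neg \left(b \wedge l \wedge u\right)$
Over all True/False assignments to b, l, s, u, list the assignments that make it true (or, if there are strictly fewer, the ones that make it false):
is always true.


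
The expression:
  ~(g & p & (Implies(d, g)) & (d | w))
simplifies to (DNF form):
~g | ~p | (~d & ~w)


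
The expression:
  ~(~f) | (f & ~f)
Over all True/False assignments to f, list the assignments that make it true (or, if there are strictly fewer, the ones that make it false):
is true only for:
  f=True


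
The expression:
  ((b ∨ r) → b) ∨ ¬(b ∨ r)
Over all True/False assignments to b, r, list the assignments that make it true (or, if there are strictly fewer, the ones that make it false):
is false only for:
  b=False, r=True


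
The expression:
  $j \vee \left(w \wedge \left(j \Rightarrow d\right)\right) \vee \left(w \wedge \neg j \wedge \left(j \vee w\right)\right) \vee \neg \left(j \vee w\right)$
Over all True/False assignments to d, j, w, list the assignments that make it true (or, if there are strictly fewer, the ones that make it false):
is always true.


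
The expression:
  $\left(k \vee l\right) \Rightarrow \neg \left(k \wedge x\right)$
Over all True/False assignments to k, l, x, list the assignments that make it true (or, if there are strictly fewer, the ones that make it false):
is false only for:
  k=True, l=False, x=True;
  k=True, l=True, x=True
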